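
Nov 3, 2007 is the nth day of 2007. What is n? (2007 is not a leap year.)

Days in months before Nov: 31 + 28 + 31 + 30 + 31 + 30 + 31 + 31 + 30 + 31 = 304.
Plus 3 days into Nov → day 307.

307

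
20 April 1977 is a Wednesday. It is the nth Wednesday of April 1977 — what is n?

3rd

Day 20 falls in week ⌈20/7⌉ of the month.
Days 1–7 hold the 1st Wednesday, 8–14 the 2nd, 15–21 the 3rd, 22–28 the 4th, 29–31 the 5th.
20 is in the range for the 3rd.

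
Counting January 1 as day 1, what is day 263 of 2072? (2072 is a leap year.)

September 19, 2072

January has 31 days (263 − 31 = 232 remain).
February has 29 days (232 − 29 = 203 remain).
March has 31 days (203 − 31 = 172 remain).
April has 30 days (172 − 30 = 142 remain).
May has 31 days (142 − 31 = 111 remain).
June has 30 days (111 − 30 = 81 remain).
July has 31 days (81 − 31 = 50 remain).
August has 31 days (50 − 31 = 19 remain).
19 into September → September 19.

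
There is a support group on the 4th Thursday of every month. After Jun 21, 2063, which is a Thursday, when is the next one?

Jun 28, 2063

Jun 2063 starts on a Friday; its first Thursday is the 7th, so the 4th Thursday is the 28th — Jun 28, 2063.
Jun 28, 2063 is after Jun 21, 2063, so that is the next one.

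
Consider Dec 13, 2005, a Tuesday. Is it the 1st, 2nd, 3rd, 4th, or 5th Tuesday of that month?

2nd

Day 13 falls in week ⌈13/7⌉ of the month.
Days 1–7 hold the 1st Tuesday, 8–14 the 2nd, 15–21 the 3rd, 22–28 the 4th, 29–31 the 5th.
13 is in the range for the 2nd.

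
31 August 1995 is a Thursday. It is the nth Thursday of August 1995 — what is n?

Day 31 falls in week ⌈31/7⌉ of the month.
Days 1–7 hold the 1st Thursday, 8–14 the 2nd, 15–21 the 3rd, 22–28 the 4th, 29–31 the 5th.
31 is in the range for the 5th.

5th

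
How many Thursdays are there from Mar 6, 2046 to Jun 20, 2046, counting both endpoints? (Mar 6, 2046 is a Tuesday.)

15

Mar 6, 2046 is a Tuesday; the first Thursday on or after it is Mar 8, 2046 (2 days later).
From Mar 8, 2046 to Jun 20, 2046: 23 + 30 + 31 + 20 = 104 days (rest of Mar, Apr, May, Jun).
104 ÷ 7 = 14 full weeks with remainder 6, so 14 more Thursdays after the first → 15.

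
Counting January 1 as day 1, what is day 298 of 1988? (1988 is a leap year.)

24 October 1988

January has 31 days (298 − 31 = 267 remain).
February has 29 days (267 − 29 = 238 remain).
March has 31 days (238 − 31 = 207 remain).
April has 30 days (207 − 30 = 177 remain).
May has 31 days (177 − 31 = 146 remain).
June has 30 days (146 − 30 = 116 remain).
July has 31 days (116 − 31 = 85 remain).
August has 31 days (85 − 31 = 54 remain).
September has 30 days (54 − 30 = 24 remain).
24 into October → October 24.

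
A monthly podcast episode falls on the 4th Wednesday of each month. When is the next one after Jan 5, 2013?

Jan 2013 starts on a Tuesday; its first Wednesday is the 2nd, so the 4th Wednesday is the 23rd — Jan 23, 2013.
Jan 23, 2013 is after Jan 5, 2013, so that is the next one.

Jan 23, 2013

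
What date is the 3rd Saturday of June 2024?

June 2024 begins on a Saturday, so the first Saturday is June 1.
The 3rd Saturday is 2 weeks later: 1 + 14 = 15.

2024-06-15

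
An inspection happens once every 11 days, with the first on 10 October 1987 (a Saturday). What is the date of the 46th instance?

16 February 1989

The 46th occurrence is 45 intervals after the first: 45 × 11 = 495 days after 10 October 1987.
October has 31 days — 21 days to the end of October leaves 474.
From end of October to end of 1987 is 61 days (413 left).
1988 has 366 days (47 left).
January has 31 days (16 left).
16 days into February → 16 February 1989.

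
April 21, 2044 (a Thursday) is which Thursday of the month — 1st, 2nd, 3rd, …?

Day 21 falls in week ⌈21/7⌉ of the month.
Days 1–7 hold the 1st Thursday, 8–14 the 2nd, 15–21 the 3rd, 22–28 the 4th, 29–31 the 5th.
21 is in the range for the 3rd.

3rd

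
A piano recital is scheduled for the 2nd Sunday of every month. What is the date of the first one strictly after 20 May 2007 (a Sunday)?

May 2007 starts on a Tuesday; its first Sunday is the 6th, so the 2nd Sunday is the 13th — 13 May 2007.
That is not after 20 May 2007, so look at June 2007.
June 2007 starts on a Friday; its first Sunday is the 3rd, so the 2nd Sunday is the 10th — 10 June 2007.

10 June 2007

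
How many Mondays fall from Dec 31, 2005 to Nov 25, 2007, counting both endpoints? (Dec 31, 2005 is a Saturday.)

99

Dec 31, 2005 is a Saturday; the first Monday on or after it is Jan 2, 2006 (2 days later).
From Jan 2, 2006 to Nov 25, 2007: 363 + 329 = 692 days (rest of 2006, to Nov 25, 2007 in 2007).
692 ÷ 7 = 98 full weeks with remainder 6, so 98 more Mondays after the first → 99.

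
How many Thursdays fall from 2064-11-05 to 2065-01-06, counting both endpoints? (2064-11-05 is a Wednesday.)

9

2064-11-05 is a Wednesday; the first Thursday on or after it is 2064-11-06 (1 day later).
From 2064-11-06 to 2065-01-06: 24 + 31 + 6 = 61 days (rest of November, December, January).
61 ÷ 7 = 8 full weeks with remainder 5, so 8 more Thursdays after the first → 9.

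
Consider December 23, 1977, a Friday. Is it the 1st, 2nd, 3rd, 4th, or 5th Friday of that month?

4th

Day 23 falls in week ⌈23/7⌉ of the month.
Days 1–7 hold the 1st Friday, 8–14 the 2nd, 15–21 the 3rd, 22–28 the 4th, 29–31 the 5th.
23 is in the range for the 4th.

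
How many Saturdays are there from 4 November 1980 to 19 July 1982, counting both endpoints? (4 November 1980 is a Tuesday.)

4 November 1980 is a Tuesday; the first Saturday on or after it is 8 November 1980 (4 days later).
From 8 November 1980 to 19 July 1982: 53 + 365 + 200 = 618 days (rest of 1980, 1981, to 19 July 1982 in 1982).
618 ÷ 7 = 88 full weeks with remainder 2, so 88 more Saturdays after the first → 89.

89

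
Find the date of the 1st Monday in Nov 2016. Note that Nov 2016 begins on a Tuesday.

Nov 7, 2016

Nov 2016 begins on a Tuesday, so the first Monday is Nov 7 (6 days later).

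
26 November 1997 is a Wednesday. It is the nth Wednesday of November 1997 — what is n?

Day 26 falls in week ⌈26/7⌉ of the month.
Days 1–7 hold the 1st Wednesday, 8–14 the 2nd, 15–21 the 3rd, 22–28 the 4th, 29–31 the 5th.
26 is in the range for the 4th.

4th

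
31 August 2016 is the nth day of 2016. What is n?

Days in months before August: 31 + 29 + 31 + 30 + 31 + 30 + 31 = 213.
Plus 31 days into August → day 244.

244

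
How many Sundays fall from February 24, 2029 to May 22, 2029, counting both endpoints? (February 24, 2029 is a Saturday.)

13

February 24, 2029 is a Saturday; the first Sunday on or after it is February 25, 2029 (1 day later).
From February 25, 2029 to May 22, 2029: 3 + 31 + 30 + 22 = 86 days (rest of February, March, April, May).
86 ÷ 7 = 12 full weeks with remainder 2, so 12 more Sundays after the first → 13.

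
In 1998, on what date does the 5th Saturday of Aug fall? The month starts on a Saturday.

Aug 1998 begins on a Saturday, so the first Saturday is Aug 1.
The 5th Saturday is 4 weeks later: 1 + 28 = 29.

Aug 29, 1998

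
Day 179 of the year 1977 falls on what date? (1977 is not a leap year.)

January has 31 days (179 − 31 = 148 remain).
February has 28 days (148 − 28 = 120 remain).
March has 31 days (120 − 31 = 89 remain).
April has 30 days (89 − 30 = 59 remain).
May has 31 days (59 − 31 = 28 remain).
28 into June → June 28.

28 June 1977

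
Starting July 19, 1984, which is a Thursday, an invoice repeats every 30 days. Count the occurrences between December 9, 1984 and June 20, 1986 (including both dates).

Occurrences land 30·i days after July 19, 1984 for i = 0, 1, 2, …
December 9, 1984 is 143 days after the start; 143 ÷ 30 = 4 remainder 23; since the remainder is 23, round up to i = 5. First occurrence in the window: #6 on December 16, 1984 (5×30 = 150 days in).
June 20, 1986 is 701 days after the start; 701 ÷ 30 = 23 remainder 11. Last occurrence in the window: #24 on June 9, 1986.
Occurrences #6 through #24: 19 in total.

19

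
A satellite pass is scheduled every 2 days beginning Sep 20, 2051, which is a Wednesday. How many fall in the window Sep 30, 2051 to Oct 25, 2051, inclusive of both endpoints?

13

Occurrences land 2·i days after Sep 20, 2051 for i = 0, 1, 2, …
Sep 30, 2051 is 10 days after the start; 10 ÷ 2 = 5 remainder 0. First occurrence in the window: #6 on Sep 30, 2051 (5×2 = 10 days in).
Oct 25, 2051 is 35 days after the start; 35 ÷ 2 = 17 remainder 1. Last occurrence in the window: #18 on Oct 24, 2051.
Occurrences #6 through #18: 13 in total.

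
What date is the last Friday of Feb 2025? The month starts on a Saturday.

Feb 28, 2025

Feb 2025 begins on a Saturday, so the first Friday is Feb 7 (6 days later).
Feb 2025 has 28 days. Adding weeks: 7, 14, 21, 28 — the last one ≤ 28 is the 28th.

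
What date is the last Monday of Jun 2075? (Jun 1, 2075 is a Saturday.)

Jun 2075 begins on a Saturday, so the first Monday is Jun 3 (2 days later).
Jun 2075 has 30 days. Adding weeks: 3, 10, 17, 24 — the last one ≤ 30 is the 24th.

Jun 24, 2075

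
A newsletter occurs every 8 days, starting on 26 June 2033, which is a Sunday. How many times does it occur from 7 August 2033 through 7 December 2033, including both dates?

15

Occurrences land 8·i days after 26 June 2033 for i = 0, 1, 2, …
7 August 2033 is 42 days after the start; 42 ÷ 8 = 5 remainder 2; since the remainder is 2, round up to i = 6. First occurrence in the window: #7 on 13 August 2033 (6×8 = 48 days in).
7 December 2033 is 164 days after the start; 164 ÷ 8 = 20 remainder 4. Last occurrence in the window: #21 on 3 December 2033.
Occurrences #7 through #21: 15 in total.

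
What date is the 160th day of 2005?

January has 31 days (160 − 31 = 129 remain).
February has 28 days (129 − 28 = 101 remain).
March has 31 days (101 − 31 = 70 remain).
April has 30 days (70 − 30 = 40 remain).
May has 31 days (40 − 31 = 9 remain).
9 into June → June 9.

2005-06-09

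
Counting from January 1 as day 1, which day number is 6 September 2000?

Days in months before September: 31 + 29 + 31 + 30 + 31 + 30 + 31 + 31 = 244.
Plus 6 days into September → day 250.

250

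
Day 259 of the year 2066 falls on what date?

January has 31 days (259 − 31 = 228 remain).
February has 28 days (228 − 28 = 200 remain).
March has 31 days (200 − 31 = 169 remain).
April has 30 days (169 − 30 = 139 remain).
May has 31 days (139 − 31 = 108 remain).
June has 30 days (108 − 30 = 78 remain).
July has 31 days (78 − 31 = 47 remain).
August has 31 days (47 − 31 = 16 remain).
16 into September → September 16.

September 16, 2066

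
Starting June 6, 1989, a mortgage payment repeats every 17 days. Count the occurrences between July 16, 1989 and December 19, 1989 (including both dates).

9

Occurrences land 17·i days after June 6, 1989 for i = 0, 1, 2, …
July 16, 1989 is 40 days after the start; 40 ÷ 17 = 2 remainder 6; since the remainder is 6, round up to i = 3. First occurrence in the window: #4 on July 27, 1989 (3×17 = 51 days in).
December 19, 1989 is 196 days after the start; 196 ÷ 17 = 11 remainder 9. Last occurrence in the window: #12 on December 10, 1989.
Occurrences #4 through #12: 9 in total.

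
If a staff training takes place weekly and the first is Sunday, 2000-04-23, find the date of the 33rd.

The 33rd occurrence is 32 intervals after the first: 32 × 7 = 224 days after 2000-04-23.
April has 30 days — 7 days to the end of April leaves 217.
May has 31 days (186 left).
June has 30 days (156 left).
July has 31 days (125 left).
August has 31 days (94 left).
September has 30 days (64 left).
October has 31 days (33 left).
November has 30 days (3 left).
3 days into December → 2000-12-03.

2000-12-03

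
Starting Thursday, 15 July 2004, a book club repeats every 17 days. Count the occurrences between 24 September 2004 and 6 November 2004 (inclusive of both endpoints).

Occurrences land 17·i days after 15 July 2004 for i = 0, 1, 2, …
24 September 2004 is 71 days after the start; 71 ÷ 17 = 4 remainder 3; since the remainder is 3, round up to i = 5. First occurrence in the window: #6 on 8 October 2004 (5×17 = 85 days in).
6 November 2004 is 114 days after the start; 114 ÷ 17 = 6 remainder 12. Last occurrence in the window: #7 on 25 October 2004.
Occurrences #6 through #7: 2 in total.

2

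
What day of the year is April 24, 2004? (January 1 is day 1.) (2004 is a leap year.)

115

Days in months before April: 31 + 29 + 31 = 91.
Plus 24 days into April → day 115.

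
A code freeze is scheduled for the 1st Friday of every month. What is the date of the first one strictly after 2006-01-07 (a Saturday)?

2006-02-03

January 2006 starts on a Sunday, so its 1st Friday is 2006-01-06 (5 days in).
That is not after 2006-01-07, so look at February 2006.
February 2006 starts on a Wednesday, so its 1st Friday is 2006-02-03 (2 days in).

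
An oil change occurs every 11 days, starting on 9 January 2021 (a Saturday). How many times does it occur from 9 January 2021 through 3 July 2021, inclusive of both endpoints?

16

Occurrences land 11·i days after 9 January 2021 for i = 0, 1, 2, …
The window opens on the start date, so the first occurrence inside is #1 on 9 January 2021.
3 July 2021 is 175 days after the start; 175 ÷ 11 = 15 remainder 10. Last occurrence in the window: #16 on 23 June 2021.
Occurrences #1 through #16: 16 in total.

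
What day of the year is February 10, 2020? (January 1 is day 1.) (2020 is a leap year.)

Days in months before February: 31 = 31.
Plus 10 days into February → day 41.

41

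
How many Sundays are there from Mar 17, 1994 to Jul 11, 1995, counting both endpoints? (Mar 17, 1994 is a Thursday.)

69

Mar 17, 1994 is a Thursday; the first Sunday on or after it is Mar 20, 1994 (3 days later).
From Mar 20, 1994 to Jul 11, 1995: 286 + 192 = 478 days (rest of 1994, to Jul 11, 1995 in 1995).
478 ÷ 7 = 68 full weeks with remainder 2, so 68 more Sundays after the first → 69.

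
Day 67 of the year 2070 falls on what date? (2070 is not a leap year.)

8 March 2070

January has 31 days (67 − 31 = 36 remain).
February has 28 days (36 − 28 = 8 remain).
8 into March → March 8.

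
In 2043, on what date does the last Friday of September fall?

The first Friday of September 2043 is September 4.
September 2043 has 30 days. Adding weeks: 4, 11, 18, 25 — the last one ≤ 30 is the 25th.

2043-09-25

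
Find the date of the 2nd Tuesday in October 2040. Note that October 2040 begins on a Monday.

2040-10-09

October 2040 begins on a Monday, so the first Tuesday is October 2 (1 day later).
The 2nd Tuesday is 1 weeks later: 2 + 7 = 9.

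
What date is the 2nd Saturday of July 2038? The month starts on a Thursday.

July 2038 begins on a Thursday, so the first Saturday is July 3 (2 days later).
The 2nd Saturday is 1 weeks later: 3 + 7 = 10.

July 10, 2038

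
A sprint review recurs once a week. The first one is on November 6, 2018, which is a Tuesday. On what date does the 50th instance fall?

October 15, 2019

The 50th occurrence is 49 intervals after the first: 49 × 7 = 343 days after November 6, 2018.
November has 30 days — 24 days to the end of November leaves 319.
December has 31 days (288 left).
January has 31 days (257 left).
February has 28 days (229 left).
March has 31 days (198 left).
April has 30 days (168 left).
May has 31 days (137 left).
June has 30 days (107 left).
July has 31 days (76 left).
August has 31 days (45 left).
September has 30 days (15 left).
15 days into October → October 15, 2019.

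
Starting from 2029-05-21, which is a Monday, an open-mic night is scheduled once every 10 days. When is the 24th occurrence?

The 24th occurrence is 23 intervals after the first: 23 × 10 = 230 days after 2029-05-21.
May has 31 days — 10 days to the end of May leaves 220.
June has 30 days (190 left).
July has 31 days (159 left).
August has 31 days (128 left).
September has 30 days (98 left).
October has 31 days (67 left).
November has 30 days (37 left).
December has 31 days (6 left).
6 days into January → 2030-01-06.

2030-01-06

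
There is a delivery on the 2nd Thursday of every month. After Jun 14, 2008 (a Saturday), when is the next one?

Jul 10, 2008

Jun 2008 starts on a Sunday; its first Thursday is the 5th, so the 2nd Thursday is the 12th — Jun 12, 2008.
That is not after Jun 14, 2008, so look at Jul 2008.
Jul 2008 starts on a Tuesday; its first Thursday is the 3rd, so the 2nd Thursday is the 10th — Jul 10, 2008.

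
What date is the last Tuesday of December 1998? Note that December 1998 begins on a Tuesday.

December 29, 1998

December 1998 begins on a Tuesday, so the first Tuesday is December 1.
December 1998 has 31 days. Adding weeks: 1, 8, 15, 22, 29 — the last one ≤ 31 is the 29th.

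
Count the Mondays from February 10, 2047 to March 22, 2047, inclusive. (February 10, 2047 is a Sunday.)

February 10, 2047 is a Sunday; the first Monday on or after it is February 11, 2047 (1 day later).
From February 11, 2047 to March 22, 2047: 17 + 22 = 39 days (rest of February, March).
39 ÷ 7 = 5 full weeks with remainder 4, so 5 more Mondays after the first → 6.

6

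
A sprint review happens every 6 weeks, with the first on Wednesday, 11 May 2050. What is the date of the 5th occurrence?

The 5th occurrence is 4 intervals after the first: 4 × 42 = 168 days after 11 May 2050.
May has 31 days — 20 days to the end of May leaves 148.
June has 30 days (118 left).
July has 31 days (87 left).
August has 31 days (56 left).
September has 30 days (26 left).
26 days into October → 26 October 2050.

26 October 2050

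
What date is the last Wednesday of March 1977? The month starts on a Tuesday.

March 1977 begins on a Tuesday, so the first Wednesday is March 2 (1 day later).
March 1977 has 31 days. Adding weeks: 2, 9, 16, 23, 30 — the last one ≤ 31 is the 30th.

1977-03-30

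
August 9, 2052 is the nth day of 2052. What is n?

222

Days in months before August: 31 + 29 + 31 + 30 + 31 + 30 + 31 = 213.
Plus 9 days into August → day 222.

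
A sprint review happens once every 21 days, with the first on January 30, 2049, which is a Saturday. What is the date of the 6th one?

May 15, 2049

The 6th occurrence is 5 intervals after the first: 5 × 21 = 105 days after January 30, 2049.
January has 31 days — 1 day to the end of January leaves 104.
February has 28 days (76 left).
March has 31 days (45 left).
April has 30 days (15 left).
15 days into May → May 15, 2049.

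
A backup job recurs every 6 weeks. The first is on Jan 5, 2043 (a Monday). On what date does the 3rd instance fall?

Mar 30, 2043

The 3rd occurrence is 2 intervals after the first: 2 × 42 = 84 days after Jan 5, 2043.
Jan has 31 days — 26 days to the end of Jan leaves 58.
Feb has 28 days (30 left).
30 days into Mar → Mar 30, 2043.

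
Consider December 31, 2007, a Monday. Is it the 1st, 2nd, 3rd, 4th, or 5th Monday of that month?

Day 31 falls in week ⌈31/7⌉ of the month.
Days 1–7 hold the 1st Monday, 8–14 the 2nd, 15–21 the 3rd, 22–28 the 4th, 29–31 the 5th.
31 is in the range for the 5th.

5th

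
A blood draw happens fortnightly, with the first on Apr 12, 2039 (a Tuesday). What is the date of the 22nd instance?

Jan 31, 2040

The 22nd occurrence is 21 intervals after the first: 21 × 14 = 294 days after Apr 12, 2039.
Apr has 30 days — 18 days to the end of Apr leaves 276.
May has 31 days (245 left).
Jun has 30 days (215 left).
Jul has 31 days (184 left).
Aug has 31 days (153 left).
Sep has 30 days (123 left).
Oct has 31 days (92 left).
Nov has 30 days (62 left).
Dec has 31 days (31 left).
31 days into Jan → Jan 31, 2040.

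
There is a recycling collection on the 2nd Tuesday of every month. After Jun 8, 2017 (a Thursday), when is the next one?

Jun 13, 2017

Jun 2017 starts on a Thursday; its first Tuesday is the 6th, so the 2nd Tuesday is the 13th — Jun 13, 2017.
Jun 13, 2017 is after Jun 8, 2017, so that is the next one.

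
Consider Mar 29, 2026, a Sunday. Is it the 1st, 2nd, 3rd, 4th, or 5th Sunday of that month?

Day 29 falls in week ⌈29/7⌉ of the month.
Days 1–7 hold the 1st Sunday, 8–14 the 2nd, 15–21 the 3rd, 22–28 the 4th, 29–31 the 5th.
29 is in the range for the 5th.

5th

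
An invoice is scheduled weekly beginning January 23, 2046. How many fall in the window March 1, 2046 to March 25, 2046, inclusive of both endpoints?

Occurrences land 7·i days after January 23, 2046 for i = 0, 1, 2, …
March 1, 2046 is 37 days after the start; 37 ÷ 7 = 5 remainder 2; since the remainder is 2, round up to i = 6. First occurrence in the window: #7 on March 6, 2046 (6×7 = 42 days in).
March 25, 2046 is 61 days after the start; 61 ÷ 7 = 8 remainder 5. Last occurrence in the window: #9 on March 20, 2046.
Occurrences #7 through #9: 3 in total.

3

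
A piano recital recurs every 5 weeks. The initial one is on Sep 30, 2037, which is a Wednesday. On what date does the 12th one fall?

The 12th occurrence is 11 intervals after the first: 11 × 35 = 385 days after Sep 30, 2037.
Sep has 30 days — 0 days to the end of Sep leaves 385.
Oct has 31 days (354 left).
Nov has 30 days (324 left).
Dec has 31 days (293 left).
Jan has 31 days (262 left).
Feb has 28 days (234 left).
Mar has 31 days (203 left).
Apr has 30 days (173 left).
May has 31 days (142 left).
Jun has 30 days (112 left).
Jul has 31 days (81 left).
Aug has 31 days (50 left).
Sep has 30 days (20 left).
20 days into Oct → Oct 20, 2038.

Oct 20, 2038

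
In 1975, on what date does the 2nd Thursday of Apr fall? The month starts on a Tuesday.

Apr 10, 1975

Apr 1975 begins on a Tuesday, so the first Thursday is Apr 3 (2 days later).
The 2nd Thursday is 1 weeks later: 3 + 7 = 10.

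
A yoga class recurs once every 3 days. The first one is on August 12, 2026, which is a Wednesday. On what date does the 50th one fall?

The 50th occurrence is 49 intervals after the first: 49 × 3 = 147 days after August 12, 2026.
August has 31 days — 19 days to the end of August leaves 128.
September has 30 days (98 left).
October has 31 days (67 left).
November has 30 days (37 left).
December has 31 days (6 left).
6 days into January → January 6, 2027.

January 6, 2027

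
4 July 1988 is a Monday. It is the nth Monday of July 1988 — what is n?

Day 4 falls in week ⌈4/7⌉ of the month.
Days 1–7 hold the 1st Monday, 8–14 the 2nd, 15–21 the 3rd, 22–28 the 4th, 29–31 the 5th.
4 is in the range for the 1st.

1st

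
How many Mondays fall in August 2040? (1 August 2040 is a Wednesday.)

4

1 August 2040 is a Wednesday; the first Monday on or after it is 6 August 2040 (5 days later).
From 6 August 2040 to 31 August 2040 is 31 − 6 = 25 days.
25 ÷ 7 = 3 full weeks with remainder 4, so 3 more Mondays after the first → 4.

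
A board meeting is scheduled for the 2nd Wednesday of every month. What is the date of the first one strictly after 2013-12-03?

December 2013 starts on a Sunday; its first Wednesday is the 4th, so the 2nd Wednesday is the 11th — 2013-12-11.
2013-12-11 is after 2013-12-03, so that is the next one.

2013-12-11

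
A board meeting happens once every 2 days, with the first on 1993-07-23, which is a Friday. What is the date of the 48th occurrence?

The 48th occurrence is 47 intervals after the first: 47 × 2 = 94 days after 1993-07-23.
July has 31 days — 8 days to the end of July leaves 86.
August has 31 days (55 left).
September has 30 days (25 left).
25 days into October → 1993-10-25.

1993-10-25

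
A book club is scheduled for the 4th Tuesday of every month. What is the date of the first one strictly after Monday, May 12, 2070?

May 27, 2070

May 2070 starts on a Thursday; its first Tuesday is the 6th, so the 4th Tuesday is the 27th — May 27, 2070.
May 27, 2070 is after May 12, 2070, so that is the next one.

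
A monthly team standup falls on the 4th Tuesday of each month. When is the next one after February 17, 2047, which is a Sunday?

February 2047 starts on a Friday; its first Tuesday is the 5th, so the 4th Tuesday is the 26th — February 26, 2047.
February 26, 2047 is after February 17, 2047, so that is the next one.

February 26, 2047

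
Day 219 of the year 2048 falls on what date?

6 August 2048

January has 31 days (219 − 31 = 188 remain).
February has 29 days (188 − 29 = 159 remain).
March has 31 days (159 − 31 = 128 remain).
April has 30 days (128 − 30 = 98 remain).
May has 31 days (98 − 31 = 67 remain).
June has 30 days (67 − 30 = 37 remain).
July has 31 days (37 − 31 = 6 remain).
6 into August → August 6.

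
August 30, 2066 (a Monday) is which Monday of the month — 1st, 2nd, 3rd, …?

Day 30 falls in week ⌈30/7⌉ of the month.
Days 1–7 hold the 1st Monday, 8–14 the 2nd, 15–21 the 3rd, 22–28 the 4th, 29–31 the 5th.
30 is in the range for the 5th.

5th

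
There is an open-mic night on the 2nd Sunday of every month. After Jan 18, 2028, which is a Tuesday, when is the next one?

Feb 13, 2028

Jan 2028 starts on a Saturday; its first Sunday is the 2nd, so the 2nd Sunday is the 9th — Jan 9, 2028.
That is not after Jan 18, 2028, so look at Feb 2028.
Feb 2028 starts on a Tuesday; its first Sunday is the 6th, so the 2nd Sunday is the 13th — Feb 13, 2028.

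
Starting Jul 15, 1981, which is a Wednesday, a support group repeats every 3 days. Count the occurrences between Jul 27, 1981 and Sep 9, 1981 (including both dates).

Occurrences land 3·i days after Jul 15, 1981 for i = 0, 1, 2, …
Jul 27, 1981 is 12 days after the start; 12 ÷ 3 = 4 remainder 0. First occurrence in the window: #5 on Jul 27, 1981 (4×3 = 12 days in).
Sep 9, 1981 is 56 days after the start; 56 ÷ 3 = 18 remainder 2. Last occurrence in the window: #19 on Sep 7, 1981.
Occurrences #5 through #19: 15 in total.

15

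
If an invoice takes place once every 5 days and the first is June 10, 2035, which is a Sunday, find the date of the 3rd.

June 20, 2035

The 3rd occurrence is 2 intervals after the first: 2 × 5 = 10 days after June 10, 2035.
10 days later is June 20, 2035.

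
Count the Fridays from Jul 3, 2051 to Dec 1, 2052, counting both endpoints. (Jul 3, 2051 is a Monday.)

74

Jul 3, 2051 is a Monday; the first Friday on or after it is Jul 7, 2051 (4 days later).
From Jul 7, 2051 to Dec 1, 2052: 177 + 336 = 513 days (rest of 2051, to Dec 1, 2052 in 2052).
513 ÷ 7 = 73 full weeks with remainder 2, so 73 more Fridays after the first → 74.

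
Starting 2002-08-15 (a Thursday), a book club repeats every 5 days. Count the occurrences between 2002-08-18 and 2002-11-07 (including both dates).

16

Occurrences land 5·i days after 2002-08-15 for i = 0, 1, 2, …
2002-08-18 is 3 days after the start; 3 ÷ 5 = 0 remainder 3; since the remainder is 3, round up to i = 1. First occurrence in the window: #2 on 2002-08-20 (1×5 = 5 days in).
2002-11-07 is 84 days after the start; 84 ÷ 5 = 16 remainder 4. Last occurrence in the window: #17 on 2002-11-03.
Occurrences #2 through #17: 16 in total.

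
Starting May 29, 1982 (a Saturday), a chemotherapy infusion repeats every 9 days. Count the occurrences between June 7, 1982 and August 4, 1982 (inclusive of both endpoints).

Occurrences land 9·i days after May 29, 1982 for i = 0, 1, 2, …
June 7, 1982 is 9 days after the start; 9 ÷ 9 = 1 remainder 0. First occurrence in the window: #2 on June 7, 1982 (1×9 = 9 days in).
August 4, 1982 is 67 days after the start; 67 ÷ 9 = 7 remainder 4. Last occurrence in the window: #8 on July 31, 1982.
Occurrences #2 through #8: 7 in total.

7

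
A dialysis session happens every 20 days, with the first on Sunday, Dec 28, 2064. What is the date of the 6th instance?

Apr 7, 2065

The 6th occurrence is 5 intervals after the first: 5 × 20 = 100 days after Dec 28, 2064.
Dec has 31 days — 3 days to the end of Dec leaves 97.
Jan has 31 days (66 left).
Feb has 28 days (38 left).
Mar has 31 days (7 left).
7 days into Apr → Apr 7, 2065.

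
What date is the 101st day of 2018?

January has 31 days (101 − 31 = 70 remain).
February has 28 days (70 − 28 = 42 remain).
March has 31 days (42 − 31 = 11 remain).
11 into April → April 11.

April 11, 2018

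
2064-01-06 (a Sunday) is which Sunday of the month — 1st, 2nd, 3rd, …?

1st

Day 6 falls in week ⌈6/7⌉ of the month.
Days 1–7 hold the 1st Sunday, 8–14 the 2nd, 15–21 the 3rd, 22–28 the 4th, 29–31 the 5th.
6 is in the range for the 1st.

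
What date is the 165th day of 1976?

Jan has 31 days (165 − 31 = 134 remain).
Feb has 29 days (134 − 29 = 105 remain).
Mar has 31 days (105 − 31 = 74 remain).
Apr has 30 days (74 − 30 = 44 remain).
May has 31 days (44 − 31 = 13 remain).
13 into Jun → Jun 13.

Jun 13, 1976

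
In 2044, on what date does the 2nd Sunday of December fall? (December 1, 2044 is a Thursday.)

December 2044 begins on a Thursday, so the first Sunday is December 4 (3 days later).
The 2nd Sunday is 1 weeks later: 4 + 7 = 11.

December 11, 2044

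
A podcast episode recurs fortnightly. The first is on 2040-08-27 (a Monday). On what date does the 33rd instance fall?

2041-11-18

The 33rd occurrence is 32 intervals after the first: 32 × 14 = 448 days after 2040-08-27.
August has 31 days — 4 days to the end of August leaves 444.
From end of August to end of 2040 is 122 days (322 left).
January has 31 days (291 left).
February has 28 days (263 left).
March has 31 days (232 left).
April has 30 days (202 left).
May has 31 days (171 left).
June has 30 days (141 left).
July has 31 days (110 left).
August has 31 days (79 left).
September has 30 days (49 left).
October has 31 days (18 left).
18 days into November → 2041-11-18.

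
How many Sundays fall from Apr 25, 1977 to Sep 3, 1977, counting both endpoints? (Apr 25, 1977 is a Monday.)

Apr 25, 1977 is a Monday; the first Sunday on or after it is May 1, 1977 (6 days later).
From May 1, 1977 to Sep 3, 1977: 30 + 30 + 31 + 31 + 3 = 125 days (rest of May, Jun, Jul, Aug, Sep).
125 ÷ 7 = 17 full weeks with remainder 6, so 17 more Sundays after the first → 18.

18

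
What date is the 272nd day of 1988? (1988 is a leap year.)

28 September 1988

January has 31 days (272 − 31 = 241 remain).
February has 29 days (241 − 29 = 212 remain).
March has 31 days (212 − 31 = 181 remain).
April has 30 days (181 − 30 = 151 remain).
May has 31 days (151 − 31 = 120 remain).
June has 30 days (120 − 30 = 90 remain).
July has 31 days (90 − 31 = 59 remain).
August has 31 days (59 − 31 = 28 remain).
28 into September → September 28.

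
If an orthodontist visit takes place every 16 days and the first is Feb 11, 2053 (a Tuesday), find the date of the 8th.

The 8th occurrence is 7 intervals after the first: 7 × 16 = 112 days after Feb 11, 2053.
Feb has 28 days — 17 days to the end of Feb leaves 95.
Mar has 31 days (64 left).
Apr has 30 days (34 left).
May has 31 days (3 left).
3 days into Jun → Jun 3, 2053.

Jun 3, 2053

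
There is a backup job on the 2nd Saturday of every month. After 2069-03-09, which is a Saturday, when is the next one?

March 2069 starts on a Friday; its first Saturday is the 2nd, so the 2nd Saturday is the 9th — 2069-03-09.
That is not after 2069-03-09, so look at April 2069.
April 2069 starts on a Monday; its first Saturday is the 6th, so the 2nd Saturday is the 13th — 2069-04-13.

2069-04-13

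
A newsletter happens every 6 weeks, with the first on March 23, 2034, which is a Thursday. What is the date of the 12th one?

June 28, 2035

The 12th occurrence is 11 intervals after the first: 11 × 42 = 462 days after March 23, 2034.
March has 31 days — 8 days to the end of March leaves 454.
From end of March to end of 2034 is 275 days (179 left).
January has 31 days (148 left).
February has 28 days (120 left).
March has 31 days (89 left).
April has 30 days (59 left).
May has 31 days (28 left).
28 days into June → June 28, 2035.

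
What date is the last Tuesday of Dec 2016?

Dec 27, 2016

Dec 2016 begins on a Thursday, so the first Tuesday is Dec 6 (5 days later).
Dec 2016 has 31 days. Adding weeks: 6, 13, 20, 27 — the last one ≤ 31 is the 27th.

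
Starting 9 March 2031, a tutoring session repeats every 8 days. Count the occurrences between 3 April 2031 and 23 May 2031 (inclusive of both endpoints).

Occurrences land 8·i days after 9 March 2031 for i = 0, 1, 2, …
3 April 2031 is 25 days after the start; 25 ÷ 8 = 3 remainder 1; since the remainder is 1, round up to i = 4. First occurrence in the window: #5 on 10 April 2031 (4×8 = 32 days in).
23 May 2031 is 75 days after the start; 75 ÷ 8 = 9 remainder 3. Last occurrence in the window: #10 on 20 May 2031.
Occurrences #5 through #10: 6 in total.

6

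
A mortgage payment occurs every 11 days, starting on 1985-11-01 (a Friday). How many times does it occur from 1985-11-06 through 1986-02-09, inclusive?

Occurrences land 11·i days after 1985-11-01 for i = 0, 1, 2, …
1985-11-06 is 5 days after the start; 5 ÷ 11 = 0 remainder 5; since the remainder is 5, round up to i = 1. First occurrence in the window: #2 on 1985-11-12 (1×11 = 11 days in).
1986-02-09 is 100 days after the start; 100 ÷ 11 = 9 remainder 1. Last occurrence in the window: #10 on 1986-02-08.
Occurrences #2 through #10: 9 in total.

9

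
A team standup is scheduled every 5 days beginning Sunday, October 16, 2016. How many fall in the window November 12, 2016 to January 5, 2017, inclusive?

11

Occurrences land 5·i days after October 16, 2016 for i = 0, 1, 2, …
November 12, 2016 is 27 days after the start; 27 ÷ 5 = 5 remainder 2; since the remainder is 2, round up to i = 6. First occurrence in the window: #7 on November 15, 2016 (6×5 = 30 days in).
January 5, 2017 is 81 days after the start; 81 ÷ 5 = 16 remainder 1. Last occurrence in the window: #17 on January 4, 2017.
Occurrences #7 through #17: 11 in total.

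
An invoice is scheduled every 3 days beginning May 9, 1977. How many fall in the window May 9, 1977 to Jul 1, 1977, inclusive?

18

Occurrences land 3·i days after May 9, 1977 for i = 0, 1, 2, …
The window opens on the start date, so the first occurrence inside is #1 on May 9, 1977.
Jul 1, 1977 is 53 days after the start; 53 ÷ 3 = 17 remainder 2. Last occurrence in the window: #18 on Jun 29, 1977.
Occurrences #1 through #18: 18 in total.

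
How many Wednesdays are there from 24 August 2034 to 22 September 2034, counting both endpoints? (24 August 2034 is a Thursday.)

4

24 August 2034 is a Thursday; the first Wednesday on or after it is 30 August 2034 (6 days later).
From 30 August 2034 to 22 September 2034: 1 + 22 = 23 days (rest of August, September).
23 ÷ 7 = 3 full weeks with remainder 2, so 3 more Wednesdays after the first → 4.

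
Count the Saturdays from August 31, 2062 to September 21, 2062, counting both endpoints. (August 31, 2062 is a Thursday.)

August 31, 2062 is a Thursday; the first Saturday on or after it is September 2, 2062 (2 days later).
From September 2, 2062 to September 21, 2062 is 21 − 2 = 19 days.
19 ÷ 7 = 2 full weeks with remainder 5, so 2 more Saturdays after the first → 3.

3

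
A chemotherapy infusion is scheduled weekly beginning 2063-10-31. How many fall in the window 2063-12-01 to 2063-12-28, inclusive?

Occurrences land 7·i days after 2063-10-31 for i = 0, 1, 2, …
2063-12-01 is 31 days after the start; 31 ÷ 7 = 4 remainder 3; since the remainder is 3, round up to i = 5. First occurrence in the window: #6 on 2063-12-05 (5×7 = 35 days in).
2063-12-28 is 58 days after the start; 58 ÷ 7 = 8 remainder 2. Last occurrence in the window: #9 on 2063-12-26.
Occurrences #6 through #9: 4 in total.

4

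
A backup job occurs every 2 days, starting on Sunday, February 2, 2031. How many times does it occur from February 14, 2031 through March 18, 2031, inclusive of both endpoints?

17

Occurrences land 2·i days after February 2, 2031 for i = 0, 1, 2, …
February 14, 2031 is 12 days after the start; 12 ÷ 2 = 6 remainder 0. First occurrence in the window: #7 on February 14, 2031 (6×2 = 12 days in).
March 18, 2031 is 44 days after the start; 44 ÷ 2 = 22 remainder 0. Last occurrence in the window: #23 on March 18, 2031.
Occurrences #7 through #23: 17 in total.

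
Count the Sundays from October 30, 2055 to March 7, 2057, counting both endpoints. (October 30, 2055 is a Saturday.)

71

October 30, 2055 is a Saturday; the first Sunday on or after it is October 31, 2055 (1 day later).
From October 31, 2055 to March 7, 2057: 61 + 366 + 66 = 493 days (rest of 2055, 2056, to March 7, 2057 in 2057).
493 ÷ 7 = 70 full weeks with remainder 3, so 70 more Sundays after the first → 71.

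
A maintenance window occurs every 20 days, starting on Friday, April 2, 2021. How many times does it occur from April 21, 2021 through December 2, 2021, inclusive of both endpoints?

12

Occurrences land 20·i days after April 2, 2021 for i = 0, 1, 2, …
April 21, 2021 is 19 days after the start; 19 ÷ 20 = 0 remainder 19; since the remainder is 19, round up to i = 1. First occurrence in the window: #2 on April 22, 2021 (1×20 = 20 days in).
December 2, 2021 is 244 days after the start; 244 ÷ 20 = 12 remainder 4. Last occurrence in the window: #13 on November 28, 2021.
Occurrences #2 through #13: 12 in total.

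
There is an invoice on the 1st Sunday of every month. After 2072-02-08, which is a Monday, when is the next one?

February 2072 starts on a Monday, so its 1st Sunday is 2072-02-07 (6 days in).
That is not after 2072-02-08, so look at March 2072.
March 2072 starts on a Tuesday, so its 1st Sunday is 2072-03-06 (5 days in).

2072-03-06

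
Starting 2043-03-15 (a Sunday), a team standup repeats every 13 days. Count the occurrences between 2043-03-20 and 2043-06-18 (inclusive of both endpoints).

7

Occurrences land 13·i days after 2043-03-15 for i = 0, 1, 2, …
2043-03-20 is 5 days after the start; 5 ÷ 13 = 0 remainder 5; since the remainder is 5, round up to i = 1. First occurrence in the window: #2 on 2043-03-28 (1×13 = 13 days in).
2043-06-18 is 95 days after the start; 95 ÷ 13 = 7 remainder 4. Last occurrence in the window: #8 on 2043-06-14.
Occurrences #2 through #8: 7 in total.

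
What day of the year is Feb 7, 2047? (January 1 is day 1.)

38

Days in months before Feb: 31 = 31.
Plus 7 days into Feb → day 38.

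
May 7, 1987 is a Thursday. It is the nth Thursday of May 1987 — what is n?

1st

Day 7 falls in week ⌈7/7⌉ of the month.
Days 1–7 hold the 1st Thursday, 8–14 the 2nd, 15–21 the 3rd, 22–28 the 4th, 29–31 the 5th.
7 is in the range for the 1st.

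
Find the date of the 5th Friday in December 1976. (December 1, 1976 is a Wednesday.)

31 December 1976

December 1976 begins on a Wednesday, so the first Friday is December 3 (2 days later).
The 5th Friday is 4 weeks later: 3 + 28 = 31.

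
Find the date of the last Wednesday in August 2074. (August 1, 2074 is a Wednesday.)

29 August 2074

August 2074 begins on a Wednesday, so the first Wednesday is August 1.
August 2074 has 31 days. Adding weeks: 1, 8, 15, 22, 29 — the last one ≤ 31 is the 29th.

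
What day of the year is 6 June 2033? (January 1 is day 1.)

Days in months before June: 31 + 28 + 31 + 30 + 31 = 151.
Plus 6 days into June → day 157.

157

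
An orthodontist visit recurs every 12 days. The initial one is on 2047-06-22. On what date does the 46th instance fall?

The 46th occurrence is 45 intervals after the first: 45 × 12 = 540 days after 2047-06-22.
June has 30 days — 8 days to the end of June leaves 532.
From end of June to end of 2047 is 184 days (348 left).
January has 31 days (317 left).
February has 29 days (288 left).
March has 31 days (257 left).
April has 30 days (227 left).
May has 31 days (196 left).
June has 30 days (166 left).
July has 31 days (135 left).
August has 31 days (104 left).
September has 30 days (74 left).
October has 31 days (43 left).
November has 30 days (13 left).
13 days into December → 2048-12-13.

2048-12-13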